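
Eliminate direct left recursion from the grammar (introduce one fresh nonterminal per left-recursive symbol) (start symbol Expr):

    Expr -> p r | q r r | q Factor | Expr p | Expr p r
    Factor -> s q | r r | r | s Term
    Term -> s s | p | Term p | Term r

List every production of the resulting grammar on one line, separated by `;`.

Expr -> p r Expr1 | q r r Expr1 | q Factor Expr1; Factor -> s q | r r | r | s Term; Term -> s s Term1 | p Term1; Expr1 -> p Expr1 | p r Expr1 | ε; Term1 -> p Term1 | r Term1 | ε

Directly left-recursive nonterminals: Expr, Term.
For Expr: α = {p, p r}, β = {p r, q r r, q Factor}. Rewrite as Expr → β Expr1 and Expr1 → α Expr1 | ε.
For Term: α = {p, r}, β = {s s, p}. Rewrite as Term → β Term1 and Term1 → α Term1 | ε.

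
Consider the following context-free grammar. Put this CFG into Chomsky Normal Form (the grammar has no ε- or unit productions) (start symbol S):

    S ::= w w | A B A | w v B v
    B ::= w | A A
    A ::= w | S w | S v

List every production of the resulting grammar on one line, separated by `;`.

S ::= X1 X1 | A Y1 | X1 Y2; B ::= w | A A; A ::= w | S X1 | S X2; X1 ::= w; X2 ::= v; Y1 ::= B A; Y2 ::= X2 Y3; Y3 ::= B X2

Introduce a nonterminal for each terminal appearing in a rule of length ≥ 2: X1 → w, X2 → v.
Binarize each right-hand side of length ≥ 3 by chaining fresh nonterminals (Y1, Y2, …): affected rules were S → A B A; S → X1 X2 B X2.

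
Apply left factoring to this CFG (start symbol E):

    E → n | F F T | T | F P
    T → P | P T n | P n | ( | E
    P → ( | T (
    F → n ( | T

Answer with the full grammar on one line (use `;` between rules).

E has alternatives sharing prefix 'F': factor to E → F E' with E' → F T | P.
T has alternatives sharing prefix 'P': factor to T → P T' with T' → ε | T n | n.

E → n | T | F E'; T → ( | E | P T'; P → ( | T (; F → n ( | T; E' → F T | P; T' → ε | T n | n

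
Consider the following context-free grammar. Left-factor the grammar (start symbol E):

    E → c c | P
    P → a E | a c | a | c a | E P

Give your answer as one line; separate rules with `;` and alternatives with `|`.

E → c c | P; P → c a | E P | a P'; P' → E | c | ε

P has alternatives sharing prefix 'a': factor to P → a P' with P' → E | c | ε.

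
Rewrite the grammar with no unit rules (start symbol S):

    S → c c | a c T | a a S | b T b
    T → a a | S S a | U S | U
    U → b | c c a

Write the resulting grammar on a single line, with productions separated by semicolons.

Unit pairs: T ⇒* {U}.
Replace each nonterminal's rules with the union of the non-unit rules of every nonterminal it unit-derives.

S → c c | a c T | a a S | b T b; T → b | c c a | a a | S S a | U S; U → b | c c a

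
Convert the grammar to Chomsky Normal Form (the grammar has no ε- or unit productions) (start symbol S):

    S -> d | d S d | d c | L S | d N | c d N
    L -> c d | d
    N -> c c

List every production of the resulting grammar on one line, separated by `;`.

Introduce a nonterminal for each terminal appearing in a rule of length ≥ 2: X1 → d, X2 → c.
Binarize each right-hand side of length ≥ 3 by chaining fresh nonterminals (Y1, Y2, …): affected rules were S → X1 S X1; S → X2 X1 N.

S -> d | X1 Y1 | X1 X2 | L S | X1 N | X2 Y2; L -> X2 X1 | d; N -> X2 X2; X1 -> d; X2 -> c; Y1 -> S X1; Y2 -> X1 N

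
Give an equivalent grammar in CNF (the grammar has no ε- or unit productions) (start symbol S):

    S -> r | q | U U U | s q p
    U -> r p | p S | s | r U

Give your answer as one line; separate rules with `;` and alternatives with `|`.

S -> r | q | U Y1 | X1 Y2; U -> X4 X3 | X3 S | s | X4 U; X1 -> s; X2 -> q; X3 -> p; X4 -> r; Y1 -> U U; Y2 -> X2 X3

Introduce a nonterminal for each terminal appearing in a rule of length ≥ 2: X1 → s, X2 → q, X3 → p, X4 → r.
Binarize each right-hand side of length ≥ 3 by chaining fresh nonterminals (Y1, Y2, …): affected rules were S → U U U; S → X1 X2 X3.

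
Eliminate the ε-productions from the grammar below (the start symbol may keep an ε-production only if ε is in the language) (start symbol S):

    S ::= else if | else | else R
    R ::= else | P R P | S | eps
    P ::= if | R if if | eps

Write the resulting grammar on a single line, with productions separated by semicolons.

Nullable nonterminals: {P, R}.
ε ∉ L(G), so no ε-production is kept.
Add the nullable-subset variants: R → P R P gives P R P | P R | P P | P | R P. P → R if if gives R if if | if if.

S ::= else if | else | else R; R ::= else | P R P | P R | P P | P | R P | S; P ::= if | R if if | if if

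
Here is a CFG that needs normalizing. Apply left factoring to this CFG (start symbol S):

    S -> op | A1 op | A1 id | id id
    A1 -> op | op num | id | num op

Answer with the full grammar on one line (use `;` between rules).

S has alternatives sharing prefix 'A1': factor to S → A1 S' with S' → op | id.
A1 has alternatives sharing prefix 'op': factor to A1 → op A1' with A1' → ε | num.

S -> op | id id | A1 S'; A1 -> id | num op | op A1'; S' -> op | id; A1' -> ε | num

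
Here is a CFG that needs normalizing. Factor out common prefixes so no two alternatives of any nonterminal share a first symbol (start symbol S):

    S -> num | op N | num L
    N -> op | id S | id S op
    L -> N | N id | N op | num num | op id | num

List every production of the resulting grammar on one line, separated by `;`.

S -> op N | num S'; N -> op | id S N'; L -> op id | N L' | num L''; S' -> ε | L; N' -> ε | op; L' -> ε | id | op; L'' -> num | ε

S has alternatives sharing prefix 'num': factor to S → num S' with S' → ε | L.
N has alternatives sharing prefix 'id S': factor to N → id S N' with N' → ε | op.
L has alternatives sharing prefix 'N': factor to L → N L' with L' → ε | id | op.
L has alternatives sharing prefix 'num': factor to L → num L'' with L'' → num | ε.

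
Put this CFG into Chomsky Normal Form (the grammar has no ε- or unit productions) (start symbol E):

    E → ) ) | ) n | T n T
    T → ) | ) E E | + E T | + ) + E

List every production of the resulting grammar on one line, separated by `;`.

E → X1 X1 | X1 X2 | T Y1; T → ) | X1 Y2 | X3 Y3 | X3 Y4; X1 → ); X2 → n; X3 → +; Y1 → X2 T; Y2 → E E; Y3 → E T; Y4 → X1 Y5; Y5 → X3 E

Introduce a nonterminal for each terminal appearing in a rule of length ≥ 2: X1 → ), X2 → n, X3 → +.
Binarize each right-hand side of length ≥ 3 by chaining fresh nonterminals (Y1, Y2, …): affected rules were E → T X2 T; T → X1 E E; T → X3 E T; T → X3 X1 X3 E.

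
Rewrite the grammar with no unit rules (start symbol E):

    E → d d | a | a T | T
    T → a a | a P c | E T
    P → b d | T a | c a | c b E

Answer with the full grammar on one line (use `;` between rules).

Unit pairs: E ⇒* {T}.
For every A with A ⇒* B via unit rules, add B's non-unit alternatives to A; then delete every rule of the form X → Y.

E → d d | a | a T | a a | a P c | E T; T → a a | a P c | E T; P → b d | T a | c a | c b E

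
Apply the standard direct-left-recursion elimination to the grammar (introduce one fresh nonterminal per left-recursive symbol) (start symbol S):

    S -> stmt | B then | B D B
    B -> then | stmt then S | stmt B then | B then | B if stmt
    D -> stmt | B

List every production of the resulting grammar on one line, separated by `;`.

S -> stmt | B then | B D B; B -> then B' | stmt then S B' | stmt B then B'; D -> stmt | B; B' -> then B' | if stmt B' | ε

B is directly left-recursive.
For B: α = {then, if stmt}, β = {then, stmt then S, stmt B then}. Rewrite as B → β B' and B' → α B' | ε.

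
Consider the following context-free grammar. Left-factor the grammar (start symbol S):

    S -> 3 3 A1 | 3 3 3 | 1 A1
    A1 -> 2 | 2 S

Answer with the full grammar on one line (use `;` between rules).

S -> 1 A1 | 3 3 S'; A1 -> 2 A1'; S' -> A1 | 3; A1' -> ε | S

S has alternatives sharing prefix '3 3': factor to S → 3 3 S' with S' → A1 | 3.
A1 has alternatives sharing prefix '2': factor to A1 → 2 A1' with A1' → ε | S.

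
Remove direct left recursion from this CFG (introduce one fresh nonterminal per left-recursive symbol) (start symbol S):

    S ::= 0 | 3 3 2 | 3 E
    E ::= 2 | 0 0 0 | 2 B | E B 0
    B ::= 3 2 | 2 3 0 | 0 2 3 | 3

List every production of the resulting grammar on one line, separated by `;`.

Directly left-recursive nonterminal: E.
For E: α = {B 0}, β = {2, 0 0 0, 2 B}. Rewrite as E → β E' and E' → α E' | ε.

S ::= 0 | 3 3 2 | 3 E; E ::= 2 E' | 0 0 0 E' | 2 B E'; B ::= 3 2 | 2 3 0 | 0 2 3 | 3; E' ::= B 0 E' | ε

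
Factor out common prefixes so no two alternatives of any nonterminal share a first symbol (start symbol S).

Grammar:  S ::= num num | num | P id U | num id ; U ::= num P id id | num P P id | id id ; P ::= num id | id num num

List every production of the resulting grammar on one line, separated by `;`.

S has alternatives sharing prefix 'num': factor to S → num S' with S' → num | ε | id.
U has alternatives sharing prefix 'num P': factor to U → num P U' with U' → id id | P id.

S ::= P id U | num S'; U ::= id id | num P U'; P ::= num id | id num num; S' ::= num | ε | id; U' ::= id id | P id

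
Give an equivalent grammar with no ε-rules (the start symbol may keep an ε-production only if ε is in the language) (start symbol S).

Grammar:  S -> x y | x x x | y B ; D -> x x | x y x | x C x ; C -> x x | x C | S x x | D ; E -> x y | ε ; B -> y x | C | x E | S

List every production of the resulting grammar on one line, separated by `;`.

S -> x y | x x x | y B; D -> x x | x y x | x C x; C -> x x | x C | S x x | D; E -> x y; B -> y x | C | x E | x | S

Nullable set = {E}.
ε ∉ L(G), so no ε-production is kept.
Expand every rule over subsets of its nullable positions: B → x E gives x E | x.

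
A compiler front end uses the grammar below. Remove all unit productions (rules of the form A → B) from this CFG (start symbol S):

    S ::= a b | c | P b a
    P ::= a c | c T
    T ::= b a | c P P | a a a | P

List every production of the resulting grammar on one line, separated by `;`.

S ::= a b | c | P b a; P ::= a c | c T; T ::= a c | c T | b a | c P P | a a a

Unit pairs: T ⇒* {P}.
For every A with A ⇒* B via unit rules, add B's non-unit alternatives to A; then delete every rule of the form X → Y.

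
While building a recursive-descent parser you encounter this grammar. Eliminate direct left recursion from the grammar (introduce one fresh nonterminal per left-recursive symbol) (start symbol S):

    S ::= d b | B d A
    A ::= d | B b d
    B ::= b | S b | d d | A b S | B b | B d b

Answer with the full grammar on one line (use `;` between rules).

Directly left-recursive nonterminal: B.
For B: α = {b, d b}, β = {b, S b, d d, A b S}. Rewrite as B → β B' and B' → α B' | ε.

S ::= d b | B d A; A ::= d | B b d; B ::= b B' | S b B' | d d B' | A b S B'; B' ::= b B' | d b B' | ε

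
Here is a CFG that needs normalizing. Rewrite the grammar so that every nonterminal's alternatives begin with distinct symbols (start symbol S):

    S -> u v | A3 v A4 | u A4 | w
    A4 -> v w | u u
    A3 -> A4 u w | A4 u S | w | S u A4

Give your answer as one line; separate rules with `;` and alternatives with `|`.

S -> A3 v A4 | w | u S'; A4 -> v w | u u; A3 -> w | S u A4 | A4 u A3'; S' -> v | A4; A3' -> w | S

S has alternatives sharing prefix 'u': factor to S → u S' with S' → v | A4.
A3 has alternatives sharing prefix 'A4 u': factor to A3 → A4 u A3' with A3' → w | S.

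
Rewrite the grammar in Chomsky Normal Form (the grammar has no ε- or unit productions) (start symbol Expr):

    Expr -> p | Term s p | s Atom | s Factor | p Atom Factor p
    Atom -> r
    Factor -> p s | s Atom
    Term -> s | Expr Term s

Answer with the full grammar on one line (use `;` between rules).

Expr -> p | Term Y1 | X1 Atom | X1 Factor | X2 Y2; Atom -> r; Factor -> X2 X1 | X1 Atom; Term -> s | Expr Y4; X1 -> s; X2 -> p; Y1 -> X1 X2; Y2 -> Atom Y3; Y3 -> Factor X2; Y4 -> Term X1

Introduce a nonterminal for each terminal appearing in a rule of length ≥ 2: X1 → s, X2 → p.
Binarize each right-hand side of length ≥ 3 by chaining fresh nonterminals (Y1, Y2, …): affected rules were Expr → Term X1 X2; Expr → X2 Atom Factor X2; Term → Expr Term X1.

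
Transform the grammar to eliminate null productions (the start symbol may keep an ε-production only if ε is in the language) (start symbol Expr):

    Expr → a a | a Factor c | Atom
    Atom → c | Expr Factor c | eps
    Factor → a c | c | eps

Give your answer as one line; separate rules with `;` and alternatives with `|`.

Nullable nonterminals: {Atom, Expr, Factor}.
ε ∈ L(G) since Expr is nullable, so keep Expr → ε.
Add the nullable-subset variants: Expr → a Factor c gives a Factor c | a c. Atom → Expr Factor c gives Expr Factor c | Expr c | Factor c.

Expr → a a | a Factor c | a c | Atom | ε; Atom → c | Expr Factor c | Expr c | Factor c; Factor → a c | c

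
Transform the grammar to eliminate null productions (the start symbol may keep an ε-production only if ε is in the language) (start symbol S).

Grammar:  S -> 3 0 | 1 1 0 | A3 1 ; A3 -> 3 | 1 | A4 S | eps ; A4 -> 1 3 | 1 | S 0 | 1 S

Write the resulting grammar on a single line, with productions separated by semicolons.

S -> 3 0 | 1 1 0 | A3 1 | 1; A3 -> 3 | 1 | A4 S; A4 -> 1 3 | 1 | S 0 | 1 S

The nullable symbols are {A3}.
ε ∉ L(G), so no ε-production is kept.
Expand every rule over subsets of its nullable positions: S → A3 1 gives A3 1 | 1.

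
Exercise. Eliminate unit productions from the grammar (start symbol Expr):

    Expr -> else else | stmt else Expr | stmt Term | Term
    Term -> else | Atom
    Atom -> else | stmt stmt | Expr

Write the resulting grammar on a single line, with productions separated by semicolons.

Unit pairs: Atom ⇒* {Expr, Term}; Expr ⇒* {Atom, Term}; Term ⇒* {Atom, Expr}.
For each unit pair (A, B), copy every non-unit production of B to A, then drop all unit productions.

Expr -> else | stmt stmt | else else | stmt else Expr | stmt Term; Term -> else | stmt stmt | else else | stmt else Expr | stmt Term; Atom -> else | stmt stmt | else else | stmt else Expr | stmt Term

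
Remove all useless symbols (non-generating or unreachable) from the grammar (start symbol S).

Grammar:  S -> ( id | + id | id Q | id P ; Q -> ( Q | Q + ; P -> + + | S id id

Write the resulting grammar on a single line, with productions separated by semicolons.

Generating nonterminals: {P, S}.
Reachable from S after that: {P, S}.
Removed useless symbols: {Q} and every production mentioning them.

S -> ( id | + id | id P; P -> + + | S id id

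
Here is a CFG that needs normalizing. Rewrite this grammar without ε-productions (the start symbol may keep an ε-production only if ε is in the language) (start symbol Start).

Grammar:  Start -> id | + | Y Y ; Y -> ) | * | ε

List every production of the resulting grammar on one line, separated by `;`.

Start -> id | + | Y Y | Y | ε; Y -> ) | *

Nullable set = {Start, Y}.
ε ∈ L(G) since Start is nullable, so keep Start → ε.
Expand every rule over subsets of its nullable positions: Start → Y Y gives Y Y | Y.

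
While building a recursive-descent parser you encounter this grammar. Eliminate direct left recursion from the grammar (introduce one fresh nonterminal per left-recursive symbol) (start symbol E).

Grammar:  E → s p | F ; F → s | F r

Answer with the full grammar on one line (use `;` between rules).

E → s p | F; F → s F'; F' → r F' | ε

Left recursion appears on F.
For F: α = {r}, β = {s}. Rewrite as F → β F' and F' → α F' | ε.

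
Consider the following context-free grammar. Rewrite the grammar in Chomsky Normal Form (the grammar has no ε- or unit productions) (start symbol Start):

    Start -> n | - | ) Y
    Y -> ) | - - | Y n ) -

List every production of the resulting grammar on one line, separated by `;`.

Start -> n | - | X1 Y; Y -> ) | X2 X2 | Y Y1; X1 -> ); X2 -> -; X3 -> n; Y1 -> X3 Y2; Y2 -> X1 X2

Introduce a nonterminal for each terminal appearing in a rule of length ≥ 2: X1 → ), X2 → -, X3 → n.
Binarize each right-hand side of length ≥ 3 by chaining fresh nonterminals (Y1, Y2, …): affected rules were Y → Y X3 X1 X2.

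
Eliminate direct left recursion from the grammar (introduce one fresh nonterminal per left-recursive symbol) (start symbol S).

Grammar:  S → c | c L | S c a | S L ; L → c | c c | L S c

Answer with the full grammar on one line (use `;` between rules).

S, L are directly left-recursive.
For S: α = {c a, L}, β = {c, c L}. Rewrite as S → β S' and S' → α S' | ε.
For L: α = {S c}, β = {c, c c}. Rewrite as L → β L' and L' → α L' | ε.

S → c S' | c L S'; L → c L' | c c L'; S' → c a S' | L S' | eps; L' → S c L' | eps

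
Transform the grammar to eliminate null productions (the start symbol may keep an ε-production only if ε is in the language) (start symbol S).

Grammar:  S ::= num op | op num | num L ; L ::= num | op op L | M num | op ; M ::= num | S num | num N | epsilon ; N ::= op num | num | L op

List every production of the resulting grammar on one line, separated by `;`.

The nullable symbols are {M}.
ε ∉ L(G), so no ε-production is kept.

S ::= num op | op num | num L; L ::= num | op op L | M num | op; M ::= num | S num | num N; N ::= op num | num | L op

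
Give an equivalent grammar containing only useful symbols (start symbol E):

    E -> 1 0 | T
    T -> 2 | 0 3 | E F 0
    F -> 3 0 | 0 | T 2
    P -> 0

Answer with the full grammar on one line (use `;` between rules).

Generating nonterminals: {E, F, P, T}.
Reachable from E after that: {E, F, T}.
Removed useless symbols: {P} and every production mentioning them.

E -> 1 0 | T; T -> 2 | 0 3 | E F 0; F -> 3 0 | 0 | T 2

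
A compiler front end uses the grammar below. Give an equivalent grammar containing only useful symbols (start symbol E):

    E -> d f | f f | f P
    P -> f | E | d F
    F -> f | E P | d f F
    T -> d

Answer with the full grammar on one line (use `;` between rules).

E -> d f | f f | f P; P -> f | E | d F; F -> f | E P | d f F

Generating nonterminals: {E, F, P, T}.
Reachable from E after that: {E, F, P}.
Removed useless symbols: {T} and every production mentioning them.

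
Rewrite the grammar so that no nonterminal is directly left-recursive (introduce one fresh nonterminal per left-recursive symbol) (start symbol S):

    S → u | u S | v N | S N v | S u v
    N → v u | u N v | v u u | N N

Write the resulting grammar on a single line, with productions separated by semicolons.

S → u S' | u S S' | v N S'; N → v u N' | u N v N' | v u u N'; S' → N v S' | u v S' | ε; N' → N N' | ε

Directly left-recursive nonterminals: S, N.
For S: α = {N v, u v}, β = {u, u S, v N}. Rewrite as S → β S' and S' → α S' | ε.
For N: α = {N}, β = {v u, u N v, v u u}. Rewrite as N → β N' and N' → α N' | ε.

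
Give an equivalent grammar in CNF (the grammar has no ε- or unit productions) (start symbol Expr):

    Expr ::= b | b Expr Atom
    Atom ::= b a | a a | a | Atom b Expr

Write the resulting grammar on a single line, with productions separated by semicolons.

Expr ::= b | X1 Y1; Atom ::= X1 X2 | X2 X2 | a | Atom Y2; X1 ::= b; X2 ::= a; Y1 ::= Expr Atom; Y2 ::= X1 Expr

Introduce a nonterminal for each terminal appearing in a rule of length ≥ 2: X1 → b, X2 → a.
Binarize each right-hand side of length ≥ 3 by chaining fresh nonterminals (Y1, Y2, …): affected rules were Expr → X1 Expr Atom; Atom → Atom X1 Expr.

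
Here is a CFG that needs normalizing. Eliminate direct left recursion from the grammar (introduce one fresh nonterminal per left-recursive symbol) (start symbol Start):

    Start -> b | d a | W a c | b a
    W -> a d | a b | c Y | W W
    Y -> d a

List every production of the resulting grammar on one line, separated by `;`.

Start -> b | d a | W a c | b a; W -> a d W1 | a b W1 | c Y W1; Y -> d a; W1 -> W W1 | ε

Directly left-recursive nonterminal: W.
For W: α = {W}, β = {a d, a b, c Y}. Rewrite as W → β W1 and W1 → α W1 | ε.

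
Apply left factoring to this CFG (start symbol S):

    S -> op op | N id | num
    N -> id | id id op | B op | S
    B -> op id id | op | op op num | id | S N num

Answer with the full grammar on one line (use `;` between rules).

S -> op op | N id | num; N -> B op | S | id N'; B -> id | S N num | op B'; N' -> ε | id op; B' -> id id | ε | op num

N has alternatives sharing prefix 'id': factor to N → id N' with N' → ε | id op.
B has alternatives sharing prefix 'op': factor to B → op B' with B' → id id | ε | op num.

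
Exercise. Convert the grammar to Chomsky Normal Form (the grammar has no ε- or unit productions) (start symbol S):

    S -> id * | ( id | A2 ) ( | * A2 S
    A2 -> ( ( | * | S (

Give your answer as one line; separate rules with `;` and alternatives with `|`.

Introduce a nonterminal for each terminal appearing in a rule of length ≥ 2: X1 → id, X2 → *, X3 → (, X4 → ).
Binarize each right-hand side of length ≥ 3 by chaining fresh nonterminals (Y1, Y2, …): affected rules were S → A2 X4 X3; S → X2 A2 S.

S -> X1 X2 | X3 X1 | A2 Y1 | X2 Y2; A2 -> X3 X3 | * | S X3; X1 -> id; X2 -> *; X3 -> (; X4 -> ); Y1 -> X4 X3; Y2 -> A2 S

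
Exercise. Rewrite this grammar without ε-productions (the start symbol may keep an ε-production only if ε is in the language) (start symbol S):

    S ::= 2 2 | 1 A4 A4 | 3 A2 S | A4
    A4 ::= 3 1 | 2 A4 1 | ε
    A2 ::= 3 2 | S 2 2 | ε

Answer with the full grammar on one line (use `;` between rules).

S ::= 2 2 | 1 A4 A4 | 1 A4 | 1 | 3 A2 S | 3 A2 | 3 S | 3 | A4 | ε; A4 ::= 3 1 | 2 A4 1 | 2 1; A2 ::= 3 2 | S 2 2 | 2 2

Nullable set = {A2, A4, S}.
ε ∈ L(G) since S is nullable, so keep S → ε.
For each production, add variants omitting each subset of nullable occurrences: S → 1 A4 A4 gives 1 A4 A4 | 1 A4 | 1. S → 3 A2 S gives 3 A2 S | 3 A2 | 3 S | 3. A4 → 2 A4 1 gives 2 A4 1 | 2 1. A2 → S 2 2 gives S 2 2 | 2 2.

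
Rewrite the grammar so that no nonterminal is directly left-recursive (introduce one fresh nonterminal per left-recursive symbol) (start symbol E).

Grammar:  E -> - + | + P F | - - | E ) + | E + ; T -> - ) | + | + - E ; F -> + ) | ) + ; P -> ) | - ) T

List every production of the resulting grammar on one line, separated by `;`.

E -> - + E' | + P F E' | - - E'; T -> - ) | + | + - E; F -> + ) | ) +; P -> ) | - ) T; E' -> ) + E' | + E' | epsilon

Directly left-recursive nonterminal: E.
For E: α = {) +, +}, β = {- +, + P F, - -}. Rewrite as E → β E' and E' → α E' | ε.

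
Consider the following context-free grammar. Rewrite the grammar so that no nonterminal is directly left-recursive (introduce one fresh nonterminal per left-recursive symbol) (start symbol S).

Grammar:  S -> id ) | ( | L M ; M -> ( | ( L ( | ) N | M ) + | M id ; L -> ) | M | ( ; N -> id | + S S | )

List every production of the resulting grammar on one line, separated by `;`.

S -> id ) | ( | L M; M -> ( M' | ( L ( M' | ) N M'; L -> ) | M | (; N -> id | + S S | ); M' -> ) + M' | id M' | ε

M is directly left-recursive.
For M: α = {) +, id}, β = {(, ( L (, ) N}. Rewrite as M → β M' and M' → α M' | ε.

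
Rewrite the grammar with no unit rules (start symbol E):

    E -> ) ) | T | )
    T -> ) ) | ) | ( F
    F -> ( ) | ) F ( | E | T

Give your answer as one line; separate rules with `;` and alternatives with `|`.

Unit pairs: E ⇒* {T}; F ⇒* {E, T}.
Replace each nonterminal's rules with the union of the non-unit rules of every nonterminal it unit-derives.

E -> ) ) | ) | ( F; T -> ) ) | ) | ( F; F -> ) ) | ) | ( ) | ) F ( | ( F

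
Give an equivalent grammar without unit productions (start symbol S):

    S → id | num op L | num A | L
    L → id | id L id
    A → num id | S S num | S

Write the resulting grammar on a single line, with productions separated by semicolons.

S → id | id L id | num op L | num A; L → id | id L id; A → id | id L id | num op L | num A | num id | S S num

Unit pairs: A ⇒* {L, S}; S ⇒* {L}.
Replace each nonterminal's rules with the union of the non-unit rules of every nonterminal it unit-derives.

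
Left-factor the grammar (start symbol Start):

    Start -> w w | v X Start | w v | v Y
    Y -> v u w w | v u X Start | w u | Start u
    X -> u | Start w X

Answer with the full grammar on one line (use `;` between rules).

Start has alternatives sharing prefix 'w': factor to Start → w Start1 with Start1 → w | v.
Start has alternatives sharing prefix 'v': factor to Start → v Start2 with Start2 → X Start | Y.
Y has alternatives sharing prefix 'v u': factor to Y → v u Y1 with Y1 → w w | X Start.

Start -> w Start1 | v Start2; Y -> w u | Start u | v u Y1; X -> u | Start w X; Start1 -> w | v; Start2 -> X Start | Y; Y1 -> w w | X Start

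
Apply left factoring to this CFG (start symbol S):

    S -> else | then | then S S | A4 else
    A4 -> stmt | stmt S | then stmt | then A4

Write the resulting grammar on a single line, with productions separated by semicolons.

S -> else | A4 else | then S'; A4 -> stmt A4' | then A4''; S' -> eps | S S; A4' -> eps | S; A4'' -> stmt | A4

S has alternatives sharing prefix 'then': factor to S → then S' with S' → ε | S S.
A4 has alternatives sharing prefix 'stmt': factor to A4 → stmt A4' with A4' → ε | S.
A4 has alternatives sharing prefix 'then': factor to A4 → then A4'' with A4'' → stmt | A4.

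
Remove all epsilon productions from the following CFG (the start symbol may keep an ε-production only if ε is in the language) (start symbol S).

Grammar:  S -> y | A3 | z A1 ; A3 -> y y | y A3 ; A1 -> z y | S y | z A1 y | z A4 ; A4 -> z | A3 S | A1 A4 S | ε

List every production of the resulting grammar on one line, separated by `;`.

Nullable nonterminals: {A4}.
ε ∉ L(G), so no ε-production is kept.
Expand every rule over subsets of its nullable positions: A1 → z A4 gives z A4 | z. A4 → A1 A4 S gives A1 A4 S | A1 S.

S -> y | A3 | z A1; A3 -> y y | y A3; A1 -> z y | S y | z A1 y | z A4 | z; A4 -> z | A3 S | A1 A4 S | A1 S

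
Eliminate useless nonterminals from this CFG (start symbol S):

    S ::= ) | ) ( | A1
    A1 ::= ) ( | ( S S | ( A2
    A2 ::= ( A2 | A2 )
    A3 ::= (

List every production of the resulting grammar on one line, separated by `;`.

Generating nonterminals: {A1, A3, S}.
Reachable from S after that: {A1, S}.
Removed useless symbols: {A2, A3} and every production mentioning them.

S ::= ) | ) ( | A1; A1 ::= ) ( | ( S S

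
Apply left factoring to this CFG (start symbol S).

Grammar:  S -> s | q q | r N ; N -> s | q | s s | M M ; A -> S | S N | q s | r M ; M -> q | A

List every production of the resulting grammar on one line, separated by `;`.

S -> s | q q | r N; N -> q | M M | s N'; A -> q s | r M | S A'; M -> q | A; N' -> ε | s; A' -> ε | N

N has alternatives sharing prefix 's': factor to N → s N' with N' → ε | s.
A has alternatives sharing prefix 'S': factor to A → S A' with A' → ε | N.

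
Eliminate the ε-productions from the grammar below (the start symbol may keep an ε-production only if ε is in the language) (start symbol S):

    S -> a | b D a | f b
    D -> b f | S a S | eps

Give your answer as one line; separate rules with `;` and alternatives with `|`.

The nullable symbols are {D}.
ε ∉ L(G), so no ε-production is kept.
Expand every rule over subsets of its nullable positions: S → b D a gives b D a | b a.

S -> a | b D a | b a | f b; D -> b f | S a S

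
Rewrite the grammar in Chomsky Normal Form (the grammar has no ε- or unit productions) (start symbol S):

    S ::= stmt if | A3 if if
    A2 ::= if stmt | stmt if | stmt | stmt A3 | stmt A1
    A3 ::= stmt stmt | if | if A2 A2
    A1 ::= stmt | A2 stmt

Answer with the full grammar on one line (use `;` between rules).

S ::= X1 X2 | A3 Y1; A2 ::= X2 X1 | X1 X2 | stmt | X1 A3 | X1 A1; A3 ::= X1 X1 | if | X2 Y2; A1 ::= stmt | A2 X1; X1 ::= stmt; X2 ::= if; Y1 ::= X2 X2; Y2 ::= A2 A2

Introduce a nonterminal for each terminal appearing in a rule of length ≥ 2: X1 → stmt, X2 → if.
Binarize each right-hand side of length ≥ 3 by chaining fresh nonterminals (Y1, Y2, …): affected rules were S → A3 X2 X2; A3 → X2 A2 A2.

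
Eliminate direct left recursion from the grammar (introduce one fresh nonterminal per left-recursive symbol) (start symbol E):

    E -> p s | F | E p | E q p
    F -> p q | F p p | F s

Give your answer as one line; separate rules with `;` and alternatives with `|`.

E, F are directly left-recursive.
For E: α = {p, q p}, β = {p s, F}. Rewrite as E → β E' and E' → α E' | ε.
For F: α = {p p, s}, β = {p q}. Rewrite as F → β F' and F' → α F' | ε.

E -> p s E' | F E'; F -> p q F'; E' -> p E' | q p E' | ε; F' -> p p F' | s F' | ε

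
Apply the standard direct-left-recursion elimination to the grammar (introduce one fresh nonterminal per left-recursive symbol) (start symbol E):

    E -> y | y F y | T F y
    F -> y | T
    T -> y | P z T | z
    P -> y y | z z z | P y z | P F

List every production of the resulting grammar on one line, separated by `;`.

E -> y | y F y | T F y; F -> y | T; T -> y | P z T | z; P -> y y P' | z z z P'; P' -> y z P' | F P' | ε

Directly left-recursive nonterminal: P.
For P: α = {y z, F}, β = {y y, z z z}. Rewrite as P → β P' and P' → α P' | ε.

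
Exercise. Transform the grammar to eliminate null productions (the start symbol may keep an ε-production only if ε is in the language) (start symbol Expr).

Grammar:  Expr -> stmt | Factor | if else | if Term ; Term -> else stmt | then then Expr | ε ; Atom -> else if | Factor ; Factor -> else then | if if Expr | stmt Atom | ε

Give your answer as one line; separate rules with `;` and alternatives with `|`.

Nullable set = {Atom, Expr, Factor, Term}.
ε ∈ L(G) since Expr is nullable, so keep Expr → ε.
For each production, add variants omitting each subset of nullable occurrences: Expr → if Term gives if Term | if. Term → then then Expr gives then then Expr | then then. Factor → if if Expr gives if if Expr | if if. Factor → stmt Atom gives stmt Atom | stmt.

Expr -> stmt | Factor | if else | if Term | if | ε; Term -> else stmt | then then Expr | then then; Atom -> else if | Factor; Factor -> else then | if if Expr | if if | stmt Atom | stmt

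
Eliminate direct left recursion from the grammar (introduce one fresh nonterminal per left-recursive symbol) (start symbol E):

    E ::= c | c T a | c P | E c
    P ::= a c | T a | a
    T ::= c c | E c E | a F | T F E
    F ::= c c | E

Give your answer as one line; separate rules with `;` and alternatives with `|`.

Left recursion appears on E, T.
For E: α = {c}, β = {c, c T a, c P}. Rewrite as E → β E' and E' → α E' | ε.
For T: α = {F E}, β = {c c, E c E, a F}. Rewrite as T → β T' and T' → α T' | ε.

E ::= c E' | c T a E' | c P E'; P ::= a c | T a | a; T ::= c c T' | E c E T' | a F T'; F ::= c c | E; E' ::= c E' | ε; T' ::= F E T' | ε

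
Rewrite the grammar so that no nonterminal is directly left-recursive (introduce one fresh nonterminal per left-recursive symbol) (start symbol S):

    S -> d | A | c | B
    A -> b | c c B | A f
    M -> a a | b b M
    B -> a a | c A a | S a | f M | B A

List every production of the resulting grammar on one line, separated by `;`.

S -> d | A | c | B; A -> b A' | c c B A'; M -> a a | b b M; B -> a a B' | c A a B' | S a B' | f M B'; A' -> f A' | ε; B' -> A B' | ε

Left recursion appears on A, B.
For A: α = {f}, β = {b, c c B}. Rewrite as A → β A' and A' → α A' | ε.
For B: α = {A}, β = {a a, c A a, S a, f M}. Rewrite as B → β B' and B' → α B' | ε.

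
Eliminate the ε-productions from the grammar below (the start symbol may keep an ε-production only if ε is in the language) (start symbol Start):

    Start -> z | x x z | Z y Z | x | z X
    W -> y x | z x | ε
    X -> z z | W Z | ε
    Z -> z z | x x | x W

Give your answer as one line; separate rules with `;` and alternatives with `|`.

Start -> z | x x z | Z y Z | x | z X; W -> y x | z x; X -> z z | W Z | Z; Z -> z z | x x | x W | x

Nullable nonterminals: {W, X}.
ε ∉ L(G), so no ε-production is kept.
Expand every rule over subsets of its nullable positions: X → W Z gives W Z | Z. Z → x W gives x W | x.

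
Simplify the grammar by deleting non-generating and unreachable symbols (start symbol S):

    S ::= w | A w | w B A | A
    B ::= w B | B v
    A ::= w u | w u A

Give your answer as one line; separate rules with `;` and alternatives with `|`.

S ::= w | A w | A; A ::= w u | w u A

Generating nonterminals: {A, S}.
Reachable from S after that: {A, S}.
Removed useless symbols: {B} and every production mentioning them.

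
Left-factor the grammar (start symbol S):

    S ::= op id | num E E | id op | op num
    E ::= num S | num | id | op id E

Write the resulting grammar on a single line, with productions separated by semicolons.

S has alternatives sharing prefix 'op': factor to S → op S' with S' → id | num.
E has alternatives sharing prefix 'num': factor to E → num E' with E' → S | ε.

S ::= num E E | id op | op S'; E ::= id | op id E | num E'; S' ::= id | num; E' ::= S | ε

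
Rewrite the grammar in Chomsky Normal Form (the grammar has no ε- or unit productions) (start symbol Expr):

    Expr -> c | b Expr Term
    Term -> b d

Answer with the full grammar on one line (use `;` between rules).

Introduce a nonterminal for each terminal appearing in a rule of length ≥ 2: X1 → b, X2 → d.
Binarize each right-hand side of length ≥ 3 by chaining fresh nonterminals (Y1, Y2, …): affected rules were Expr → X1 Expr Term.

Expr -> c | X1 Y1; Term -> X1 X2; X1 -> b; X2 -> d; Y1 -> Expr Term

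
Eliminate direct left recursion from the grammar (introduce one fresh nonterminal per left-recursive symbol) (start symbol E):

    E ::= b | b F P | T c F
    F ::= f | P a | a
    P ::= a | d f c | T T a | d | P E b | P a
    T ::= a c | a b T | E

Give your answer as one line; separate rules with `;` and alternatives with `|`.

Directly left-recursive nonterminal: P.
For P: α = {E b, a}, β = {a, d f c, T T a, d}. Rewrite as P → β P' and P' → α P' | ε.

E ::= b | b F P | T c F; F ::= f | P a | a; P ::= a P' | d f c P' | T T a P' | d P'; T ::= a c | a b T | E; P' ::= E b P' | a P' | ε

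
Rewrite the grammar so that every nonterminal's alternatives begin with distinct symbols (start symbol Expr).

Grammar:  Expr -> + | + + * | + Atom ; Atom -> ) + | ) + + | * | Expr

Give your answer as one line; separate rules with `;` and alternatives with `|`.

Expr -> + Expr1; Atom -> * | Expr | ) + Atom1; Expr1 -> ε | + * | Atom; Atom1 -> ε | +

Expr has alternatives sharing prefix '+': factor to Expr → + Expr1 with Expr1 → ε | + * | Atom.
Atom has alternatives sharing prefix ') +': factor to Atom → ) + Atom1 with Atom1 → ε | +.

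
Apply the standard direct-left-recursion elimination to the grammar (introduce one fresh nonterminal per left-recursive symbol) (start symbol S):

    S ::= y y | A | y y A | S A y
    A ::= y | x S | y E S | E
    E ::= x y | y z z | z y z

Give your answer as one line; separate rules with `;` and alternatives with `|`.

S ::= y y S' | A S' | y y A S'; A ::= y | x S | y E S | E; E ::= x y | y z z | z y z; S' ::= A y S' | ε

Left recursion appears on S.
For S: α = {A y}, β = {y y, A, y y A}. Rewrite as S → β S' and S' → α S' | ε.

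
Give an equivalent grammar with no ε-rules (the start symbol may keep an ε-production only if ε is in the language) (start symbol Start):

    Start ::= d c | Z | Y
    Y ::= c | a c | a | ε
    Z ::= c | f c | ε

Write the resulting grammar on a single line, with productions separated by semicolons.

Nullable set = {Start, Y, Z}.
ε ∈ L(G) since Start is nullable, so keep Start → ε.

Start ::= d c | Z | Y | ε; Y ::= c | a c | a; Z ::= c | f c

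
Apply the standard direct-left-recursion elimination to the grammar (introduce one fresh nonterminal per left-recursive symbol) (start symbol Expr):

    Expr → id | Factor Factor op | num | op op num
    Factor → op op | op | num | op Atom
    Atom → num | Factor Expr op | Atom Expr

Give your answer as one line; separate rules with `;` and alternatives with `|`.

Atom is directly left-recursive.
For Atom: α = {Expr}, β = {num, Factor Expr op}. Rewrite as Atom → β Atom1 and Atom1 → α Atom1 | ε.

Expr → id | Factor Factor op | num | op op num; Factor → op op | op | num | op Atom; Atom → num Atom1 | Factor Expr op Atom1; Atom1 → Expr Atom1 | ε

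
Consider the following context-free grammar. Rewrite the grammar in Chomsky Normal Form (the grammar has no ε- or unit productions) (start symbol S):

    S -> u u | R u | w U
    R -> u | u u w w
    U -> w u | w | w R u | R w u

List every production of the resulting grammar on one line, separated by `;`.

S -> X1 X1 | R X1 | X2 U; R -> u | X1 Y1; U -> X2 X1 | w | X2 Y3 | R Y4; X1 -> u; X2 -> w; Y1 -> X1 Y2; Y2 -> X2 X2; Y3 -> R X1; Y4 -> X2 X1

Introduce a nonterminal for each terminal appearing in a rule of length ≥ 2: X1 → u, X2 → w.
Binarize each right-hand side of length ≥ 3 by chaining fresh nonterminals (Y1, Y2, …): affected rules were R → X1 X1 X2 X2; U → X2 R X1; U → R X2 X1.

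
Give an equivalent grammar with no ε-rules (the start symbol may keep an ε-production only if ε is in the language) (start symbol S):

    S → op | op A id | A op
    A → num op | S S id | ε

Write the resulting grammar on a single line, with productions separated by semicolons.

S → op | op A id | op id | A op; A → num op | S S id

Nullable nonterminals: {A}.
ε ∉ L(G), so no ε-production is kept.
Add the nullable-subset variants: S → op A id gives op A id | op id.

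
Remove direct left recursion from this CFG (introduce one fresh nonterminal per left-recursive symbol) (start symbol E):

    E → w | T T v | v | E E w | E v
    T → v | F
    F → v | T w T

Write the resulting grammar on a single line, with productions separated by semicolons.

E is directly left-recursive.
For E: α = {E w, v}, β = {w, T T v, v}. Rewrite as E → β E' and E' → α E' | ε.

E → w E' | T T v E' | v E'; T → v | F; F → v | T w T; E' → E w E' | v E' | ε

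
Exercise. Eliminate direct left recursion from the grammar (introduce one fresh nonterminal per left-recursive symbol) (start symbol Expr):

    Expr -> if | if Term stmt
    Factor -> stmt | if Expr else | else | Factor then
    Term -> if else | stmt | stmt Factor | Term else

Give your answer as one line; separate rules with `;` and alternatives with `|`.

Expr -> if | if Term stmt; Factor -> stmt Factor1 | if Expr else Factor1 | else Factor1; Term -> if else Term1 | stmt Term1 | stmt Factor Term1; Factor1 -> then Factor1 | eps; Term1 -> else Term1 | eps

Directly left-recursive nonterminals: Factor, Term.
For Factor: α = {then}, β = {stmt, if Expr else, else}. Rewrite as Factor → β Factor1 and Factor1 → α Factor1 | ε.
For Term: α = {else}, β = {if else, stmt, stmt Factor}. Rewrite as Term → β Term1 and Term1 → α Term1 | ε.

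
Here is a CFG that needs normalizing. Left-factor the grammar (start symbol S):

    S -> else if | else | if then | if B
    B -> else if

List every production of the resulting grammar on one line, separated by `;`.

S -> else S' | if S''; B -> else if; S' -> if | ε; S'' -> then | B

S has alternatives sharing prefix 'else': factor to S → else S' with S' → if | ε.
S has alternatives sharing prefix 'if': factor to S → if S'' with S'' → then | B.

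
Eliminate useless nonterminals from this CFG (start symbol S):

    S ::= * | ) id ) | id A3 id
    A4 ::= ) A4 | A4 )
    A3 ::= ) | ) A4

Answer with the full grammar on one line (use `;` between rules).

Generating nonterminals: {A3, S}.
Reachable from S after that: {A3, S}.
Removed useless symbols: {A4} and every production mentioning them.

S ::= * | ) id ) | id A3 id; A3 ::= )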